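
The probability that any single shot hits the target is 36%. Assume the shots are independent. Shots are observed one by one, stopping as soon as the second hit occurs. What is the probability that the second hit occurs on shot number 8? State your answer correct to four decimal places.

Y = trial on which the second success occurs; negative binomial, r=2, p=0.36.
P(Y=8) = C(7,1) · p^2 · (1−p)^6
= 7 · 0.1296 · 0.068719 = 0.062342

0.0623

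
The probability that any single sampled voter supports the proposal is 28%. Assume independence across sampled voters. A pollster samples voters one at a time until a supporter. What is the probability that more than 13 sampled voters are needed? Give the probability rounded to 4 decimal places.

0.0140

Y = number of sampled voters to the first success; geometric, p = 0.28.
P(Y > 13) = P(first 13 all fail) = (1−p)^13 = 0.013974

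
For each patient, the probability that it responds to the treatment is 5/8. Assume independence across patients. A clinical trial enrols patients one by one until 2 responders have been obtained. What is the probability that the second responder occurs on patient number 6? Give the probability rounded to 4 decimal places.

Y = trial on which the second success occurs; negative binomial, r=2, p=0.625.
P(Y=6) = C(5,1) · p^2 · (1−p)^4
= 5 · 0.39062 · 0.019775 = 0.038624

0.0386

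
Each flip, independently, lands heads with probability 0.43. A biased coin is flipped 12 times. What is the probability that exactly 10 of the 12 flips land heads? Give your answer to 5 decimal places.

0.00463

X ~ Binomial(n=12, p=0.43).
P(X=10) = C(12,10) · p^10 · (1−p)^2
= 66 · 0.00021611 · 0.3249 = 0.0046342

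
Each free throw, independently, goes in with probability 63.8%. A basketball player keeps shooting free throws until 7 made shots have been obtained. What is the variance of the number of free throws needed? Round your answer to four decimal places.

Y = total free throws until the seventh success; negative binomial with r=7, p=0.638.
Var(Y) = r(1−p)/p² = 7·0.362 / 0.638² = 6.225371

6.2254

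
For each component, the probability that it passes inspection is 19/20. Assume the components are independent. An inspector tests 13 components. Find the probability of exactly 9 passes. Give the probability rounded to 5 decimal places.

0.00282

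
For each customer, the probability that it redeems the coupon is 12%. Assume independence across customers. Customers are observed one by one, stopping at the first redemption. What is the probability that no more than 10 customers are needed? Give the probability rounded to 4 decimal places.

Y = number of customers to the first success; geometric, p = 0.12.
P(Y ≤ 10) = 1 − (1−p)^10 = 1 − 0.278501 = 0.721499

0.7215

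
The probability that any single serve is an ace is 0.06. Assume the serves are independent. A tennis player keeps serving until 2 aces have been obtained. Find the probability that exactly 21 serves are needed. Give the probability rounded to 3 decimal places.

Y = trial on which the second success occurs; negative binomial, r=2, p=0.06.
P(Y=21) = C(20,1) · p^2 · (1−p)^19
= 20 · 0.0036 · 0.30862 = 0.02222

0.022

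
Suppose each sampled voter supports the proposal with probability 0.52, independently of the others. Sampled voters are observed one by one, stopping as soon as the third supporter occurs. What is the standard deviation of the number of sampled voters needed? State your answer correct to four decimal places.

Y = total sampled voters until the third success; negative binomial with r=3, p=0.52.
SD(Y) = √[r(1−p)/p²] = √(5.325444) = 2.307692

2.3077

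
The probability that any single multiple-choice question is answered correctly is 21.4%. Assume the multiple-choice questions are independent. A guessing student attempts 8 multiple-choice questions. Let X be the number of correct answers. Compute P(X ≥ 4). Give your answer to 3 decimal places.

0.070

X ~ Binomial(8, 0.214); P(X ≥ 4) = Σ C(8,k) p^k (1−p)^(8−k) over k:
  k=4: C(8,4)·0.214^4·0.786^4 = 0.05603
  k=5: C(8,5)·0.214^5·0.786^3 = 0.01220
  k=6: C(8,6)·0.214^6·0.786^2 = 0.00166
  k=7: C(8,7)·0.214^7·0.786^1 = 0.00013
  k=8: C(8,8)·0.214^8·0.786^0 = 0.00000
Total = 0.07003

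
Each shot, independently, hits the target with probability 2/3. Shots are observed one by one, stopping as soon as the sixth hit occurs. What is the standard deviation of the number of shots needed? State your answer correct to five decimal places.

2.12132

Y = total shots until the sixth success; negative binomial with r=6, p=0.666667.
SD(Y) = √[r(1−p)/p²] = √(4.5000000) = 2.1213203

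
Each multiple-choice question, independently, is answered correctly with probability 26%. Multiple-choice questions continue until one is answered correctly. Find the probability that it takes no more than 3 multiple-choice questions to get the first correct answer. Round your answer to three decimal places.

Y = number of multiple-choice questions to the first success; geometric, p = 0.26.
P(Y ≤ 3) = 1 − (1−p)^3 = 1 − 0.40522 = 0.59478

0.595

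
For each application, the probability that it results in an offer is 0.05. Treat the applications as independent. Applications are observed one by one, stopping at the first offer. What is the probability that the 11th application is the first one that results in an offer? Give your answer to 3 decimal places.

0.030

Geometric (trials to first success), p = 0.05.
P(Y = 11) = (1−p)^10 · p = 0.59874 · 0.05 = 0.02994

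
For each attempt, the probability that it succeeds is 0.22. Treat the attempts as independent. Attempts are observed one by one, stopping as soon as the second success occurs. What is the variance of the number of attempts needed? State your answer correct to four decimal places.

Y = total attempts until the second success; negative binomial with r=2, p=0.22.
Var(Y) = r(1−p)/p² = 2·0.78 / 0.22² = 32.231405

32.2314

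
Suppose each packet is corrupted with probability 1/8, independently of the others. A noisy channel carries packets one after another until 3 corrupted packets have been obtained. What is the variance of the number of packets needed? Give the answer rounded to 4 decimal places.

168.0000

Y = total packets until the third success; negative binomial with r=3, p=0.125.
Var(Y) = r(1−p)/p² = 3·0.875 / 0.125² = 168.000000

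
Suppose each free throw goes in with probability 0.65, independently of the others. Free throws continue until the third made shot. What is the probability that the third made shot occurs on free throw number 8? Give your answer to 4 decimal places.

0.0303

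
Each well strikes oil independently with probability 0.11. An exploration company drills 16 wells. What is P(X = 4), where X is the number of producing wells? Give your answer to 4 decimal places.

X ~ Binomial(n=16, p=0.11).
P(X=4) = C(16,4) · p^4 · (1−p)^12
= 1820 · 0.00014641 · 0.24699 = 0.065815

0.0658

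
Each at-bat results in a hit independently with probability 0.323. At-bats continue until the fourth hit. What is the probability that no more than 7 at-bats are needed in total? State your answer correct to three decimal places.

0.158

Finishing within 7 at-bats ⇔ at least 4 successes in the first 7. With X ~ Binomial(7, 0.323), P(Y ≤ 7) = 1 − P(X ≤ 3).
  k=0: C(7,0)·0.323^0·0.677^7 = 0.06518
  k=1: C(7,1)·0.323^1·0.677^6 = 0.21769
  k=2: C(7,2)·0.323^2·0.677^5 = 0.31158
  k=3: C(7,3)·0.323^3·0.677^4 = 0.24776
1 − 0.84221 = 0.15779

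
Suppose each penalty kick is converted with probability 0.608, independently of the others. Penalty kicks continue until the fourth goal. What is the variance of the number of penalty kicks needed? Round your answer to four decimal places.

Y = total penalty kicks until the fourth success; negative binomial with r=4, p=0.608.
Var(Y) = r(1−p)/p² = 4·0.392 / 0.608² = 4.241690

4.2417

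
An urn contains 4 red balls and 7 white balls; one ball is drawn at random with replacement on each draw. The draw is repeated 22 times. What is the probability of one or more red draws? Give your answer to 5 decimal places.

P(at least one) = 1 − P(none) = 1 − (1 − 0.363636)^22
= 1 − 0.0000480 = 0.9999520

0.99995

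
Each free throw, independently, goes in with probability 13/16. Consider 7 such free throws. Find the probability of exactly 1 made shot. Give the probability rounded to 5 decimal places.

0.00025

X ~ Binomial(n=7, p=0.8125).
P(X=1) = C(7,1) · p^1 · (1−p)^6
= 7 · 0.8125 · 4.3452e-05 = 0.0002471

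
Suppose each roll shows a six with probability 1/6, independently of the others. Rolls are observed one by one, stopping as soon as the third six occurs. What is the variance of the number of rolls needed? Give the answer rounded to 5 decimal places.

90.00000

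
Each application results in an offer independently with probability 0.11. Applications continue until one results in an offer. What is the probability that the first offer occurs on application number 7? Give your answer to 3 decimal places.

Geometric (trials to first success), p = 0.11.
P(Y = 7) = (1−p)^6 · p = 0.49698 · 0.11 = 0.05467

0.055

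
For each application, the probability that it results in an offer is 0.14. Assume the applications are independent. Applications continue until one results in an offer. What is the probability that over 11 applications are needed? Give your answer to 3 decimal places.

0.190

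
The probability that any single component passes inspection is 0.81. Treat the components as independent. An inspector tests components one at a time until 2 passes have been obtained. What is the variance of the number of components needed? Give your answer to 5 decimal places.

0.57918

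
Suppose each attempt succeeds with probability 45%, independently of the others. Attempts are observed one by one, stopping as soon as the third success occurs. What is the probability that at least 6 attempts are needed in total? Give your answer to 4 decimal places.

0.5931

Needing more than 5 attempts ⇔ fewer than 3 successes in the first 5. With X ~ Binomial(5, 0.45), P(Y > 5) = P(X ≤ 2).
  k=0: C(5,0)·0.45^0·0.55^5 = 0.050328
  k=1: C(5,1)·0.45^1·0.55^4 = 0.205889
  k=2: C(5,2)·0.45^2·0.55^3 = 0.336909
P(X ≤ 2) = 0.593127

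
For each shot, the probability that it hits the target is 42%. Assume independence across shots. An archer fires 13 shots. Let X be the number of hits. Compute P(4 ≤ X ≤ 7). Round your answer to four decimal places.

X ~ Binomial(13, 0.42); P(4 ≤ X ≤ 7) = Σ C(13,k) p^k (1−p)^(13−k) over k:
  k=4: C(13,4)·0.42^4·0.58^9 = 0.165255
  k=5: C(13,5)·0.42^5·0.58^8 = 0.215402
  k=6: C(13,6)·0.42^6·0.58^7 = 0.207974
  k=7: C(13,7)·0.42^7·0.58^6 = 0.150602
Total = 0.739233

0.7392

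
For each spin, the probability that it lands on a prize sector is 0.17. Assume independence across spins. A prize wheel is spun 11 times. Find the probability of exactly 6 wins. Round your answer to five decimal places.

X ~ Binomial(n=11, p=0.17).
P(X=6) = C(11,6) · p^6 · (1−p)^5
= 462 · 2.4138e-05 · 0.3939 = 0.0043926

0.00439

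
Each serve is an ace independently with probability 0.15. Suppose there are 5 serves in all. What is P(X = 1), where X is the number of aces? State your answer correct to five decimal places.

0.39150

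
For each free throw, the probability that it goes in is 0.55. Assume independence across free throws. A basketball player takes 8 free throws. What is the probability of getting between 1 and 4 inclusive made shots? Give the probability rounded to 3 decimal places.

0.521

X ~ Binomial(8, 0.55); P(1 ≤ X ≤ 4) = Σ C(8,k) p^k (1−p)^(8−k) over k:
  k=1: C(8,1)·0.55^1·0.45^7 = 0.01644
  k=2: C(8,2)·0.55^2·0.45^6 = 0.07033
  k=3: C(8,3)·0.55^3·0.45^5 = 0.17192
  k=4: C(8,4)·0.55^4·0.45^4 = 0.26266
Total = 0.52136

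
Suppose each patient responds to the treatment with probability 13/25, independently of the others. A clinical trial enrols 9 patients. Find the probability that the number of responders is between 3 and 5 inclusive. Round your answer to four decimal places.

X ~ Binomial(9, 0.52); P(3 ≤ X ≤ 5) = Σ C(9,k) p^k (1−p)^(9−k) over k:
  k=3: C(9,3)·0.52^3·0.48^6 = 0.144456
  k=4: C(9,4)·0.52^4·0.48^5 = 0.234742
  k=5: C(9,5)·0.52^5·0.48^4 = 0.254303
Total = 0.633501

0.6335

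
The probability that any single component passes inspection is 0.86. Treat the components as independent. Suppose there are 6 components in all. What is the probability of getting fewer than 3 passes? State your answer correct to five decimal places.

0.00455

X ~ Binomial(6, 0.86); P(X ≤ 2) = Σ C(6,k) p^k (1−p)^(6−k) over k:
  k=0: C(6,0)·0.86^0·0.14^6 = 0.0000075
  k=1: C(6,1)·0.86^1·0.14^5 = 0.0002775
  k=2: C(6,2)·0.86^2·0.14^4 = 0.0042619
Total = 0.0045469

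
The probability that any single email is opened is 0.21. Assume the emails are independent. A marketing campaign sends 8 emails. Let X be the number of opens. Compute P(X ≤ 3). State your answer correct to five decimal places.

X ~ Binomial(8, 0.21); P(X ≤ 3) = Σ C(8,k) p^k (1−p)^(8−k) over k:
  k=0: C(8,0)·0.21^0·0.79^8 = 0.1517109
  k=1: C(8,1)·0.21^1·0.79^7 = 0.3226257
  k=2: C(8,2)·0.21^2·0.79^6 = 0.3001644
  k=3: C(8,3)·0.21^3·0.79^5 = 0.1595811
Total = 0.9340820

0.93408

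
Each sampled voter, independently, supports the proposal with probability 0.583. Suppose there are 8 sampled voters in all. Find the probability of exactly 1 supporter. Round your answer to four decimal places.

0.0102

X ~ Binomial(n=8, p=0.583).
P(X=1) = C(8,1) · p^1 · (1−p)^7
= 8 · 0.583 · 0.0021926 = 0.010226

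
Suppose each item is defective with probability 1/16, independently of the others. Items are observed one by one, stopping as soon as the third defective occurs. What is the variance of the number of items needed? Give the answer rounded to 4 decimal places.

720.0000

Y = total items until the third success; negative binomial with r=3, p=0.0625.
Var(Y) = r(1−p)/p² = 3·0.9375 / 0.0625² = 720.000000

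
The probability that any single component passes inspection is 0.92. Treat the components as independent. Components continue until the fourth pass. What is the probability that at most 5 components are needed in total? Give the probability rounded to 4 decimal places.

0.9456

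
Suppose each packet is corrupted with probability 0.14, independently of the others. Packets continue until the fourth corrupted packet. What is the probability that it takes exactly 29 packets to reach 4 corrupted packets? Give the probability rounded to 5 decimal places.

0.02899

Y = trial on which the fourth success occurs; negative binomial, r=4, p=0.14.
P(Y=29) = C(28,3) · p^4 · (1−p)^25
= 3276 · 0.00038416 · 0.023039 = 0.0289946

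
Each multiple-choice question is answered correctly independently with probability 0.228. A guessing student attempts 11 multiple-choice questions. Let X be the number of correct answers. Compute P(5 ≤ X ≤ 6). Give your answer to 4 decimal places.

0.0781

X ~ Binomial(11, 0.228); P(5 ≤ X ≤ 6) = Σ C(11,k) p^k (1−p)^(11−k) over k:
  k=5: C(11,5)·0.228^5·0.772^6 = 0.060259
  k=6: C(11,6)·0.228^6·0.772^5 = 0.017797
Total = 0.078055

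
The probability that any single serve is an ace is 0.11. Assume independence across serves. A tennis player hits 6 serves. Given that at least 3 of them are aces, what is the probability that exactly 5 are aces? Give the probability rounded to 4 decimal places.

0.0042

X ~ Binomial(6, 0.11). Want P(X=5 | X≥3) = P(X=5) / P(X≥3).
P(X=5) = C(6,5)·0.11^5·0.89^1 = 0.000086
P(X≥3) = 1 − 0.496981 − 0.368548 − 0.113877 = 0.020594
Ratio = 0.000086 / 0.020594 = 0.004176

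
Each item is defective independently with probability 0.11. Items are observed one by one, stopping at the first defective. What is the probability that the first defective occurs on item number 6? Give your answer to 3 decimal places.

0.061

Geometric (trials to first success), p = 0.11.
P(Y = 6) = (1−p)^5 · p = 0.55841 · 0.11 = 0.06142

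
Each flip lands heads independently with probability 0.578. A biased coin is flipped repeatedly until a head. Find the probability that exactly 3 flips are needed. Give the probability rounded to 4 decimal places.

Geometric (trials to first success), p = 0.578.
P(Y = 3) = (1−p)^2 · p = 0.17808 · 0.578 = 0.102933

0.1029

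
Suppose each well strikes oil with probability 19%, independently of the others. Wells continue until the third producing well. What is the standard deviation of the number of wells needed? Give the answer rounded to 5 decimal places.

8.20445

Y = total wells until the third success; negative binomial with r=3, p=0.19.
SD(Y) = √[r(1−p)/p²] = √(67.3130194) = 8.2044512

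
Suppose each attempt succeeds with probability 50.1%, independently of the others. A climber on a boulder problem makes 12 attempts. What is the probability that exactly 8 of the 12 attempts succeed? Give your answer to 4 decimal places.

0.1218

X ~ Binomial(n=12, p=0.501).
P(X=8) = C(12,8) · p^8 · (1−p)^4
= 495 · 0.0039692 · 0.062001 = 0.121817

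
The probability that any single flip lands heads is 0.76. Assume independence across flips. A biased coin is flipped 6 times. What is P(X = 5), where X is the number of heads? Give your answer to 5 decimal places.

0.36512

X ~ Binomial(n=6, p=0.76).
P(X=5) = C(6,5) · p^5 · (1−p)^1
= 6 · 0.25355 · 0.24 = 0.3651157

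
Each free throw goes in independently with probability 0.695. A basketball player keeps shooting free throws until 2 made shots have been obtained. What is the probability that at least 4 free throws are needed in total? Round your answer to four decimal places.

Needing more than 3 free throws ⇔ fewer than 2 successes in the first 3. With X ~ Binomial(3, 0.695), P(Y > 3) = P(X ≤ 1).
  k=0: C(3,0)·0.695^0·0.305^3 = 0.028373
  k=1: C(3,1)·0.695^1·0.305^2 = 0.193957
P(X ≤ 1) = 0.222330

0.2223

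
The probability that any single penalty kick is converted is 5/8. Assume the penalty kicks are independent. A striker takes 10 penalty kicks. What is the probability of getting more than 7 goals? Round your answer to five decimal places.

0.21100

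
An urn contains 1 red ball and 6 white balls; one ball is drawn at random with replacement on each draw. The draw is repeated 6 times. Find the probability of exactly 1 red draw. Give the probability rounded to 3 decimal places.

X ~ Binomial(n=6, p=0.142857).
P(X=1) = C(6,1) · p^1 · (1−p)^5
= 6 · 0.14286 · 0.46266 = 0.39657

0.397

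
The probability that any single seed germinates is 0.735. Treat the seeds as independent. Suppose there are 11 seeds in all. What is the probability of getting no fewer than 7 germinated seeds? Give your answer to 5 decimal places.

0.85985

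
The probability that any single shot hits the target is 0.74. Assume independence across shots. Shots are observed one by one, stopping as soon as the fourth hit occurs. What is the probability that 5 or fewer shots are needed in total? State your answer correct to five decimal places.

0.61173

Finishing within 5 shots ⇔ at least 4 successes in the first 5. With X ~ Binomial(5, 0.74), P(Y ≤ 5) = 1 − P(X ≤ 3).
  k=0: C(5,0)·0.74^0·0.26^5 = 0.0011881
  k=1: C(5,1)·0.74^1·0.26^4 = 0.0169081
  k=2: C(5,2)·0.74^2·0.26^3 = 0.0962462
  k=3: C(5,3)·0.74^3·0.26^2 = 0.2739314
1 − 0.3882738 = 0.6117262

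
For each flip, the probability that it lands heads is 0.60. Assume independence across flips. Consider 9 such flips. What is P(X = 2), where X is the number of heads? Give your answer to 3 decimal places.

0.021

X ~ Binomial(n=9, p=0.60).
P(X=2) = C(9,2) · p^2 · (1−p)^7
= 36 · 0.36 · 0.0016384 = 0.02123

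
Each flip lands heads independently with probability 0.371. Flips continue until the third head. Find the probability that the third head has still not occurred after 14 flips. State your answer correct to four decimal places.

0.0621

Needing more than 14 flips ⇔ fewer than 3 successes in the first 14. With X ~ Binomial(14, 0.371), P(Y > 14) = P(X ≤ 2).
  k=0: C(14,0)·0.371^0·0.629^14 = 0.001517
  k=1: C(14,1)·0.371^1·0.629^13 = 0.012530
  k=2: C(14,2)·0.371^2·0.629^12 = 0.048039
P(X ≤ 2) = 0.062087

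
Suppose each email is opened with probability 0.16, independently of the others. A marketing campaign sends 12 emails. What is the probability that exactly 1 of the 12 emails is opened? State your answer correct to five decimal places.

X ~ Binomial(n=12, p=0.16).
P(X=1) = C(12,1) · p^1 · (1−p)^11
= 12 · 0.16 · 0.14692 = 0.2820807

0.28208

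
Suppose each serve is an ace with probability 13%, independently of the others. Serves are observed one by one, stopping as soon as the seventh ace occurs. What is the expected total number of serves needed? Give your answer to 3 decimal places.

Y = total serves until the seventh success; negative binomial with r=7, p=0.13.
E[Y] = r / p = 7 / 0.13 = 53.84615

53.846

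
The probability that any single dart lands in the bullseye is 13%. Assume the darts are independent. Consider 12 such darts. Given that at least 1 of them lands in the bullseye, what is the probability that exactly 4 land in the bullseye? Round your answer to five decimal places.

0.05715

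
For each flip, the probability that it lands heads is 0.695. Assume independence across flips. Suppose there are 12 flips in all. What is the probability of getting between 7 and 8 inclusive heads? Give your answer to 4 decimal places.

0.3969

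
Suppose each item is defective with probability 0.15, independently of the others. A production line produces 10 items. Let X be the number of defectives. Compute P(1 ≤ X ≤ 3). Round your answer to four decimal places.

0.7532

X ~ Binomial(10, 0.15); P(1 ≤ X ≤ 3) = Σ C(10,k) p^k (1−p)^(10−k) over k:
  k=1: C(10,1)·0.15^1·0.85^9 = 0.347425
  k=2: C(10,2)·0.15^2·0.85^8 = 0.275897
  k=3: C(10,3)·0.15^3·0.85^7 = 0.129834
Total = 0.753156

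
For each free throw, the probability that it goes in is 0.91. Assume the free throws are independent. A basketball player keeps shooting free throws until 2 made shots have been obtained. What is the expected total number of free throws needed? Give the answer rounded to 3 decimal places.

2.198

Y = total free throws until the second success; negative binomial with r=2, p=0.91.
E[Y] = r / p = 2 / 0.91 = 2.19780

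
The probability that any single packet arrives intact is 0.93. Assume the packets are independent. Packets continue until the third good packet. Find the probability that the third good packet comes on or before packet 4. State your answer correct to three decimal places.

Finishing within 4 packets ⇔ at least 3 successes in the first 4. With X ~ Binomial(4, 0.93), P(Y ≤ 4) = 1 − P(X ≤ 2).
  k=0: C(4,0)·0.93^0·0.07^4 = 0.00002
  k=1: C(4,1)·0.93^1·0.07^3 = 0.00128
  k=2: C(4,2)·0.93^2·0.07^2 = 0.02543
1 − 0.02673 = 0.97327

0.973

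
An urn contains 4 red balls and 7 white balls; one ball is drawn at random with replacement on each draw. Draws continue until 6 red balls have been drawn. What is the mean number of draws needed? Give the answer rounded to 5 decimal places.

Y = total draws until the sixth success; negative binomial with r=6, p=0.363636.
E[Y] = r / p = 6 / 0.363636 = 16.5000000

16.50000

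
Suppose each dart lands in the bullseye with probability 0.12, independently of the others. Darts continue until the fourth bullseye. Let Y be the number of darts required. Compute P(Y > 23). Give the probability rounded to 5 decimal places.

0.70467

Needing more than 23 darts ⇔ fewer than 4 successes in the first 23. With X ~ Binomial(23, 0.12), P(Y > 23) = P(X ≤ 3).
  k=0: C(23,0)·0.12^0·0.88^23 = 0.0528569
  k=1: C(23,1)·0.12^1·0.88^22 = 0.1657784
  k=2: C(23,2)·0.12^2·0.88^21 = 0.2486676
  k=3: C(23,3)·0.12^3·0.88^20 = 0.2373645
P(X ≤ 3) = 0.7046673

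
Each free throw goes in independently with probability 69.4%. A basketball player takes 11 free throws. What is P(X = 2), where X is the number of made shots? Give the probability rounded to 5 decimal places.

X ~ Binomial(n=11, p=0.694).
P(X=2) = C(11,2) · p^2 · (1−p)^9
= 55 · 0.48164 · 2.3523e-05 = 0.0006231

0.00062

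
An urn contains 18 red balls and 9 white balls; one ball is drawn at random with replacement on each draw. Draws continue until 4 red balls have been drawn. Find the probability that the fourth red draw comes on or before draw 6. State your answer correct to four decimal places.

0.6804

Finishing within 6 draws ⇔ at least 4 successes in the first 6. With X ~ Binomial(6, 0.666667), P(Y ≤ 6) = 1 − P(X ≤ 3).
  k=0: C(6,0)·0.666667^0·0.333333^6 = 0.001372
  k=1: C(6,1)·0.666667^1·0.333333^5 = 0.016461
  k=2: C(6,2)·0.666667^2·0.333333^4 = 0.082305
  k=3: C(6,3)·0.666667^3·0.333333^3 = 0.219479
1 − 0.319616 = 0.680384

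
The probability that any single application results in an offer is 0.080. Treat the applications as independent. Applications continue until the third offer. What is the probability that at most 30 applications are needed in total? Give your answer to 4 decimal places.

Finishing within 30 applications ⇔ at least 3 successes in the first 30. With X ~ Binomial(30, 0.08), P(Y ≤ 30) = 1 − P(X ≤ 2).
  k=0: C(30,0)·0.08^0·0.92^30 = 0.081966
  k=1: C(30,1)·0.08^1·0.92^29 = 0.213825
  k=2: C(30,2)·0.08^2·0.92^28 = 0.269605
1 − 0.565396 = 0.434604

0.4346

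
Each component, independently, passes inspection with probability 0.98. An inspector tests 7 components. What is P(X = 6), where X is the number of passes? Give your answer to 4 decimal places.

X ~ Binomial(n=7, p=0.98).
P(X=6) = C(7,6) · p^6 · (1−p)^1
= 7 · 0.88584 · 0.02 = 0.124018

0.1240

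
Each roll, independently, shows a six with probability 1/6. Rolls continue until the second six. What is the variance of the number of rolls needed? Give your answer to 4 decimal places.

Y = total rolls until the second success; negative binomial with r=2, p=0.166667.
Var(Y) = r(1−p)/p² = 2·0.833333 / 0.166667² = 60.000000

60.0000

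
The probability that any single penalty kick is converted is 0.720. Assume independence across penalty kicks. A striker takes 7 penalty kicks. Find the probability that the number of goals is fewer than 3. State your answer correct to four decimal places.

X ~ Binomial(7, 0.72); P(X ≤ 2) = Σ C(7,k) p^k (1−p)^(7−k) over k:
  k=0: C(7,0)·0.72^0·0.28^7 = 0.000135
  k=1: C(7,1)·0.72^1·0.28^6 = 0.002429
  k=2: C(7,2)·0.72^2·0.28^5 = 0.018736
Total = 0.021300

0.0213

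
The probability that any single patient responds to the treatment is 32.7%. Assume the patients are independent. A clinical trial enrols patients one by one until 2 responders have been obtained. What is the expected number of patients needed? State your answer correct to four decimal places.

Y = total patients until the second success; negative binomial with r=2, p=0.327.
E[Y] = r / p = 2 / 0.327 = 6.116208

6.1162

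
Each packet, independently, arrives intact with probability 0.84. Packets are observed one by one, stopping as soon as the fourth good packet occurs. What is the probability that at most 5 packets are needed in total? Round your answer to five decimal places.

Finishing within 5 packets ⇔ at least 4 successes in the first 5. With X ~ Binomial(5, 0.84), P(Y ≤ 5) = 1 − P(X ≤ 3).
  k=0: C(5,0)·0.84^0·0.16^5 = 0.0001049
  k=1: C(5,1)·0.84^1·0.16^4 = 0.0027525
  k=2: C(5,2)·0.84^2·0.16^3 = 0.0289014
  k=3: C(5,3)·0.84^3·0.16^2 = 0.1517322
1 − 0.1834910 = 0.8165090

0.81651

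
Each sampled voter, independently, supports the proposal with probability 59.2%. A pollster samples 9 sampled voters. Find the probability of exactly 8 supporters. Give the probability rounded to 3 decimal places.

X ~ Binomial(n=9, p=0.592).
P(X=8) = C(9,8) · p^8 · (1−p)^1
= 9 · 0.015086 · 0.408 = 0.05540

0.055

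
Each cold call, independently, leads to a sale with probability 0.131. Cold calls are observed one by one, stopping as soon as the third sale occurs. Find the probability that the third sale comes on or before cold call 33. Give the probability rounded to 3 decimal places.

0.825

Finishing within 33 cold calls ⇔ at least 3 successes in the first 33. With X ~ Binomial(33, 0.131), P(Y ≤ 33) = 1 − P(X ≤ 2).
  k=0: C(33,0)·0.131^0·0.869^33 = 0.00972
  k=1: C(33,1)·0.131^1·0.869^32 = 0.04835
  k=2: C(33,2)·0.131^2·0.869^31 = 0.11662
1 − 0.17470 = 0.82530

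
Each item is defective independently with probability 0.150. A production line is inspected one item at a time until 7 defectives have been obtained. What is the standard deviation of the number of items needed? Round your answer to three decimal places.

Y = total items until the seventh success; negative binomial with r=7, p=0.15.
SD(Y) = √[r(1−p)/p²] = √(264.44444) = 16.26175

16.262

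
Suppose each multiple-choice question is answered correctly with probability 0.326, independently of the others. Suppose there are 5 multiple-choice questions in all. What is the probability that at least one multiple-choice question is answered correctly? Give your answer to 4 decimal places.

0.8609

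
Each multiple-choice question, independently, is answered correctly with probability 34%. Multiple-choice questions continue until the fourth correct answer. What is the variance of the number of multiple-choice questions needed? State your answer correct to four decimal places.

Y = total multiple-choice questions until the fourth success; negative binomial with r=4, p=0.34.
Var(Y) = r(1−p)/p² = 4·0.66 / 0.34² = 22.837370

22.8374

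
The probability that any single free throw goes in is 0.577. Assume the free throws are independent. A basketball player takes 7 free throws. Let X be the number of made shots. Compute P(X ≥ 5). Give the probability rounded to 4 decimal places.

0.3709

X ~ Binomial(7, 0.577); P(X ≥ 5) = Σ C(7,k) p^k (1−p)^(7−k) over k:
  k=5: C(7,5)·0.577^5·0.423^2 = 0.240314
  k=6: C(7,6)·0.577^6·0.423^1 = 0.109268
  k=7: C(7,7)·0.577^7·0.423^0 = 0.021293
Total = 0.370875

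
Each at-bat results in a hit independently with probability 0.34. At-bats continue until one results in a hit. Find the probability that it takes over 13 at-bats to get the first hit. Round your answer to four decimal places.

Y = number of at-bats to the first success; geometric, p = 0.34.
P(Y > 13) = P(first 13 all fail) = (1−p)^13 = 0.004509

0.0045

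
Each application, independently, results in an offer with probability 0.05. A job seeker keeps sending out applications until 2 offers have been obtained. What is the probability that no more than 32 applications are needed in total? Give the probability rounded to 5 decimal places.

Finishing within 32 applications ⇔ at least 2 successes in the first 32. With X ~ Binomial(32, 0.05), P(Y ≤ 32) = 1 − P(X ≤ 1).
  k=0: C(32,0)·0.05^0·0.95^32 = 0.1937115
  k=1: C(32,1)·0.05^1·0.95^31 = 0.3262509
1 − 0.5199624 = 0.4800376

0.48004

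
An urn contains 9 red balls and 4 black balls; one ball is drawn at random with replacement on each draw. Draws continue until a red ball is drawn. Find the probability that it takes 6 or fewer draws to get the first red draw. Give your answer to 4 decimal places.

0.9992

Y = number of draws to the first success; geometric, p = 0.692308.
P(Y ≤ 6) = 1 − (1−p)^6 = 1 − 0.000849 = 0.999151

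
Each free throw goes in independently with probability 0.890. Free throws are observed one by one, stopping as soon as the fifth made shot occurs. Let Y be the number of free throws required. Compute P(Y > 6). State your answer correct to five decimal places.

Needing more than 6 free throws ⇔ fewer than 5 successes in the first 6. With X ~ Binomial(6, 0.89), P(Y > 6) = P(X ≤ 4).
  k=0: C(6,0)·0.89^0·0.11^6 = 0.0000018
  k=1: C(6,1)·0.89^1·0.11^5 = 0.0000860
  k=2: C(6,2)·0.89^2·0.11^4 = 0.0017396
  k=3: C(6,3)·0.89^3·0.11^3 = 0.0187663
  k=4: C(6,4)·0.89^4·0.11^2 = 0.1138772
P(X ≤ 4) = 0.1344708

0.13447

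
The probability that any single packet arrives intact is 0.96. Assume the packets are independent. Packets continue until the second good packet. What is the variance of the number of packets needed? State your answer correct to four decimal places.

0.0868

Y = total packets until the second success; negative binomial with r=2, p=0.96.
Var(Y) = r(1−p)/p² = 2·0.04 / 0.96² = 0.086806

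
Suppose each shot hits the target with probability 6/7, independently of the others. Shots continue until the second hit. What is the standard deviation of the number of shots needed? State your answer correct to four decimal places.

0.6236

Y = total shots until the second success; negative binomial with r=2, p=0.857143.
SD(Y) = √[r(1−p)/p²] = √(0.388889) = 0.623610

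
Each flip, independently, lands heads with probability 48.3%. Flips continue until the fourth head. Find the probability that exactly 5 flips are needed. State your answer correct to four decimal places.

Y = trial on which the fourth success occurs; negative binomial, r=4, p=0.483.
P(Y=5) = C(4,3) · p^4 · (1−p)^1
= 4 · 0.054424 · 0.517 = 0.112548

0.1125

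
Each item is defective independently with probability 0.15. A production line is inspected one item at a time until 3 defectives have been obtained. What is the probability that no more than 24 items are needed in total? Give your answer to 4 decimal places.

0.7202

Finishing within 24 items ⇔ at least 3 successes in the first 24. With X ~ Binomial(24, 0.15), P(Y ≤ 24) = 1 − P(X ≤ 2).
  k=0: C(24,0)·0.15^0·0.85^24 = 0.020233
  k=1: C(24,1)·0.15^1·0.85^23 = 0.085692
  k=2: C(24,2)·0.15^2·0.85^22 = 0.173903
1 − 0.279828 = 0.720172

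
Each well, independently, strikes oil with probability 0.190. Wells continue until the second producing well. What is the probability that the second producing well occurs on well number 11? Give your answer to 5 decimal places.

0.05418

Y = trial on which the second success occurs; negative binomial, r=2, p=0.19.
P(Y=11) = C(10,1) · p^2 · (1−p)^9
= 10 · 0.0361 · 0.15009 = 0.0541842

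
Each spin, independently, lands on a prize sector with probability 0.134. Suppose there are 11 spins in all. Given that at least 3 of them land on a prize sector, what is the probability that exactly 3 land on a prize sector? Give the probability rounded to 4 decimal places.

0.7204

X ~ Binomial(11, 0.134). Want P(X=3 | X≥3) = P(X=3) / P(X≥3).
P(X=3) = C(11,3)·0.134^3·0.866^8 = 0.125586
P(X≥3) = 1 − 0.205446 − 0.349685 − 0.270541 = 0.174329
Ratio = 0.125586 / 0.174329 = 0.720398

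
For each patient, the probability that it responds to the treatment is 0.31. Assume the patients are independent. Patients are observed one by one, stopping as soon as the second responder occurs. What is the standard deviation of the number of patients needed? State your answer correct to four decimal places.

3.7895

Y = total patients until the second success; negative binomial with r=2, p=0.31.
SD(Y) = √[r(1−p)/p²] = √(14.360042) = 3.789465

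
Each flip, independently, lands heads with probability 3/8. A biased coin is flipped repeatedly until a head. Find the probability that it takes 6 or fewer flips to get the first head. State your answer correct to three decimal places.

Y = number of flips to the first success; geometric, p = 0.375.
P(Y ≤ 6) = 1 − (1−p)^6 = 1 − 0.05960 = 0.94040

0.940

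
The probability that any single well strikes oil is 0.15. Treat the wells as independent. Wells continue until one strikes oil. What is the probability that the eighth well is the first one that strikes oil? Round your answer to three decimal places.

Geometric (trials to first success), p = 0.15.
P(Y = 8) = (1−p)^7 · p = 0.32058 · 0.15 = 0.04809

0.048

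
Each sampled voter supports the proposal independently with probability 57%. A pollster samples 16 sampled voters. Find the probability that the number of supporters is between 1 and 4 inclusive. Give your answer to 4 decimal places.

0.0098

X ~ Binomial(16, 0.57); P(1 ≤ X ≤ 4) = Σ C(16,k) p^k (1−p)^(16−k) over k:
  k=1: C(16,1)·0.57^1·0.43^15 = 0.000029
  k=2: C(16,2)·0.57^2·0.43^14 = 0.000288
  k=3: C(16,3)·0.57^3·0.43^13 = 0.001782
  k=4: C(16,4)·0.57^4·0.43^12 = 0.007677
Total = 0.009776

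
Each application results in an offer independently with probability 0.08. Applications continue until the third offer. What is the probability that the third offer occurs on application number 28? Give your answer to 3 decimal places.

0.022

Y = trial on which the third success occurs; negative binomial, r=3, p=0.08.
P(Y=28) = C(27,2) · p^3 · (1−p)^25
= 351 · 0.000512 · 0.12436 = 0.02235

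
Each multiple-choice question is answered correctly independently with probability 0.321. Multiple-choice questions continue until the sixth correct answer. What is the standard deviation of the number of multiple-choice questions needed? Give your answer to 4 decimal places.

Y = total multiple-choice questions until the sixth success; negative binomial with r=6, p=0.321.
SD(Y) = √[r(1−p)/p²] = √(39.537660) = 6.287898

6.2879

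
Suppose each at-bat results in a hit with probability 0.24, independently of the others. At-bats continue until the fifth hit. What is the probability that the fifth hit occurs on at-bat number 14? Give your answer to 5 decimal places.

0.04816

Y = trial on which the fifth success occurs; negative binomial, r=5, p=0.24.
P(Y=14) = C(13,4) · p^5 · (1−p)^9
= 715 · 0.00079626 · 0.084591 = 0.0481598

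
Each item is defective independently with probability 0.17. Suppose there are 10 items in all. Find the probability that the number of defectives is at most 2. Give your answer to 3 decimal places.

0.766

X ~ Binomial(10, 0.17); P(X ≤ 2) = Σ C(10,k) p^k (1−p)^(10−k) over k:
  k=0: C(10,0)·0.17^0·0.83^10 = 0.15516
  k=1: C(10,1)·0.17^1·0.83^9 = 0.31780
  k=2: C(10,2)·0.17^2·0.83^8 = 0.29291
Total = 0.76587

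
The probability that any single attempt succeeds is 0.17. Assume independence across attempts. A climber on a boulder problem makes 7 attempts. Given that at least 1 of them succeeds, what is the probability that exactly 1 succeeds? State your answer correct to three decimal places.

0.534

X ~ Binomial(7, 0.17). Want P(X=1 | X≥1) = P(X=1) / P(X≥1).
P(X=1) = C(7,1)·0.17^1·0.83^6 = 0.38906
P(X≥1) = 1 − 0.27136 = 0.72864
Ratio = 0.38906 / 0.72864 = 0.53395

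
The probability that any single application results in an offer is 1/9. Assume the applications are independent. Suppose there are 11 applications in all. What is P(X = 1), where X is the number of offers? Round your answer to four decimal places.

X ~ Binomial(n=11, p=0.111111).
P(X=1) = C(11,1) · p^1 · (1−p)^10
= 11 · 0.11111 · 0.30795 = 0.376379

0.3764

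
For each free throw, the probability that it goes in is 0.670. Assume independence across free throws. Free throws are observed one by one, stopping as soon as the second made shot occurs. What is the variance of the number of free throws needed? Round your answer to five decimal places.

1.47026

Y = total free throws until the second success; negative binomial with r=2, p=0.67.
Var(Y) = r(1−p)/p² = 2·0.33 / 0.67² = 1.4702606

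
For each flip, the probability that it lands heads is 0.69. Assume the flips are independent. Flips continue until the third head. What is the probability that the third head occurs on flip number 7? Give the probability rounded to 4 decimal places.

0.0455

Y = trial on which the third success occurs; negative binomial, r=3, p=0.69.
P(Y=7) = C(6,2) · p^3 · (1−p)^4
= 15 · 0.32851 · 0.0092352 = 0.045508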